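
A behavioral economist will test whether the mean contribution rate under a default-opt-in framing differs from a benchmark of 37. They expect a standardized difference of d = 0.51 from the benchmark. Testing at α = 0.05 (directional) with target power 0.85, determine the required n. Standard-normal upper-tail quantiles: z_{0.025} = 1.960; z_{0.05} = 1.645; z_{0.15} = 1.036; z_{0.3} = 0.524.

n = 28

For a one-sample test: n = ((z_{α} + z_β) / d)².
z_{α} + z_β = 1.645 + 1.036 = 2.681.
n = (2.681 / 0.51)² = 5.257² = 27.63.
Round up.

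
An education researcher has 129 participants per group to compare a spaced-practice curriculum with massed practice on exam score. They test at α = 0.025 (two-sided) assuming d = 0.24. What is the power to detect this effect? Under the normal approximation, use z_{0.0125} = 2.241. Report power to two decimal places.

For two equal groups, power = Φ(d·√(n/2) − z_{α/2}).
d·√(n/2) = 0.24 × √(129/2) = 0.24 × 8.031 = 1.927.
z_β = 1.927 − 2.241 = -0.314.
Power = Φ(-0.314) = 0.377.

power ≈ 0.38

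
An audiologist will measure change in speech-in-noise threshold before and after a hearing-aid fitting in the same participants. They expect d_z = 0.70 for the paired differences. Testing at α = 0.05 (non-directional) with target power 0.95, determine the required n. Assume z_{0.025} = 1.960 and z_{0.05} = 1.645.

For a paired (one-sample on differences) test: n = ((z_{α/2} + z_β) / d)².
z_{α/2} + z_β = 1.960 + 1.645 = 3.605.
n = (3.605 / 0.70)² = 5.150² = 26.52.
Round up.

n = 27 pairs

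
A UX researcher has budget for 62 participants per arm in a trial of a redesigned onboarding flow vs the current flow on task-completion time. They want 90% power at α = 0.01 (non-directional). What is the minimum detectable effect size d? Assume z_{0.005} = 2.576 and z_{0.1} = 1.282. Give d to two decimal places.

d_min ≈ 0.69

For two independent groups of n = 62 each: d_min = (z_{α/2} + z_β)·√(2/n).
z-sum = 2.576 + 1.282 = 3.858.
d_min = 3.858 × √(2/62) = 3.858 × 0.1796 = 0.693.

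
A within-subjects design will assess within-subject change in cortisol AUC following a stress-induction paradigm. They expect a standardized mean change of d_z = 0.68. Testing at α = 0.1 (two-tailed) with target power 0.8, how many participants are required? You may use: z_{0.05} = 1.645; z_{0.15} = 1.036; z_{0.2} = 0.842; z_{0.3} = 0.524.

n = 14 pairs

For a paired (one-sample on differences) test: n = ((z_{α/2} + z_β) / d)².
z_{α/2} + z_β = 1.645 + 0.842 = 2.487.
n = (2.487 / 0.68)² = 3.657² = 13.38.
Round up.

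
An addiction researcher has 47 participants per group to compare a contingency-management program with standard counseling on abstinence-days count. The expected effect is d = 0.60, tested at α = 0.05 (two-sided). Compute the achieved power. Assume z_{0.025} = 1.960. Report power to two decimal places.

For two equal groups, power = Φ(d·√(n/2) − z_{α/2}).
d·√(n/2) = 0.60 × √(47/2) = 0.60 × 4.848 = 2.909.
z_β = 2.909 − 1.960 = 0.949.
Power = Φ(0.949) = 0.829.

power ≈ 0.83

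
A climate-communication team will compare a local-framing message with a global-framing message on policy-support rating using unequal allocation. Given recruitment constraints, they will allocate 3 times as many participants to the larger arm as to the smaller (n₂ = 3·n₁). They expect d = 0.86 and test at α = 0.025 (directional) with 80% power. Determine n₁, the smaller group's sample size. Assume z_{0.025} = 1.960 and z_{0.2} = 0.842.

n₁ = 15

With allocation ratio k = n₂/n₁ = 3, Var(x̄₁−x̄₂) = σ²(1/n₁ + 1/(k·n₁)) = σ²·(k+1)/(k·n₁).
So n₁ = (1 + 1/k)·((z_{α} + z_β)/d)² = 1.333 × (2.802/0.86)².
n₁ = 1.333 × 10.62 = 14.2.
Round up: n₁ = 15, giving n₂ = 3 × 15 = 45.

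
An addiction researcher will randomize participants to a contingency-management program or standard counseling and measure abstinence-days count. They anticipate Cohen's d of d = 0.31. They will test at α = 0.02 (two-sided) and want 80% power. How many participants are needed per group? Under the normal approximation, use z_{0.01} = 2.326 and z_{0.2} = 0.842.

n = 209 per group

For two independent groups with equal n: n = 2·((z_{α/2} + z_β) / d)².
z_{α/2} + z_β = 2.326 + 0.842 = 3.168.
n = 2 × (3.168 / 0.31)² = 2 × 10.219² = 2 × 104.44 = 208.9.
Round up to the next whole participant.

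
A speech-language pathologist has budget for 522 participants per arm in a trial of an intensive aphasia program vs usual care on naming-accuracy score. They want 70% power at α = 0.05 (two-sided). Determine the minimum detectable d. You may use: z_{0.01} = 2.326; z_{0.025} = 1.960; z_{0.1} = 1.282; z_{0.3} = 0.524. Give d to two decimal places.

For two independent groups of n = 522 each: d_min = (z_{α/2} + z_β)·√(2/n).
z-sum = 1.960 + 0.524 = 2.484.
d_min = 2.484 × √(2/522) = 2.484 × 0.0619 = 0.154.

d_min ≈ 0.15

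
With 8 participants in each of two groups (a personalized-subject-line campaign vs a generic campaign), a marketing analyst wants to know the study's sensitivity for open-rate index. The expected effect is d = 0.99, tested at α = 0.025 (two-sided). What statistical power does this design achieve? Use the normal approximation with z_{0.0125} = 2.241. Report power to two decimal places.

For two equal groups, power = Φ(d·√(n/2) − z_{α/2}).
d·√(n/2) = 0.99 × √(8/2) = 0.99 × 2.000 = 1.980.
z_β = 1.980 − 2.241 = -0.261.
Power = Φ(-0.261) = 0.397.

power ≈ 0.40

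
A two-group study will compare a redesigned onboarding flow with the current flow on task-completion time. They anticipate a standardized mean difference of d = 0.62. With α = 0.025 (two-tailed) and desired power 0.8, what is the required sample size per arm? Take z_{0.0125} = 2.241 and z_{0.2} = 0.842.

n = 50 per group

For two independent groups with equal n: n = 2·((z_{α/2} + z_β) / d)².
z_{α/2} + z_β = 2.241 + 0.842 = 3.083.
n = 2 × (3.083 / 0.62)² = 2 × 4.973² = 2 × 24.73 = 49.5.
Round up to the next whole participant.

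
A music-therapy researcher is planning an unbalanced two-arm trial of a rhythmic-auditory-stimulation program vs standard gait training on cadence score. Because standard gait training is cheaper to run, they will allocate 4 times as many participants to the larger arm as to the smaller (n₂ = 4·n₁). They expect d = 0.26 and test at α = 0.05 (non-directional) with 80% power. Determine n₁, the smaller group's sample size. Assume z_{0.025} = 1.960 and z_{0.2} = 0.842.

n₁ = 146

With allocation ratio k = n₂/n₁ = 4, Var(x̄₁−x̄₂) = σ²(1/n₁ + 1/(k·n₁)) = σ²·(k+1)/(k·n₁).
So n₁ = (1 + 1/k)·((z_{α/2} + z_β)/d)² = 1.250 × (2.802/0.26)².
n₁ = 1.250 × 116.14 = 145.2.
Round up: n₁ = 146, giving n₂ = 4 × 146 = 584.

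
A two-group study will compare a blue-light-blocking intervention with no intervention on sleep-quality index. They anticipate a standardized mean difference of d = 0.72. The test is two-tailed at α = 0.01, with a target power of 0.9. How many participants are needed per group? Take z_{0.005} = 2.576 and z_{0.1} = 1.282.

For two independent groups with equal n: n = 2·((z_{α/2} + z_β) / d)².
z_{α/2} + z_β = 2.576 + 1.282 = 3.858.
n = 2 × (3.858 / 0.72)² = 2 × 5.358² = 2 × 28.71 = 57.4.
Round up to the next whole participant.

n = 58 per group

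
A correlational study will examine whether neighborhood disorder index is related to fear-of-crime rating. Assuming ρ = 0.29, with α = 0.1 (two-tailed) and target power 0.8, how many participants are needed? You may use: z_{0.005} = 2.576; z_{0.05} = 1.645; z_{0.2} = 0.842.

n = 73

Fisher's z: C = ½·ln((1+r)/(1−r)) = ½·ln(1.8169) = 0.2986.
n = ((z_{α/2} + z_β)/C)² + 3.
(1.645 + 0.842) / 0.2986 = 2.487 / 0.2986 = 8.329.
n = 8.329² + 3 = 69.37 + 3 = 72.4.
Round up.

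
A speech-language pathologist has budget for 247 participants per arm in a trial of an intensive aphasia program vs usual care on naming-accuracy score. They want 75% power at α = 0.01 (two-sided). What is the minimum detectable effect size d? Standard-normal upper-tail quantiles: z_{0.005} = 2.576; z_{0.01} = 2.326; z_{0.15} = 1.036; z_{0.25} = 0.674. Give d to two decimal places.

For two independent groups of n = 247 each: d_min = (z_{α/2} + z_β)·√(2/n).
z-sum = 2.576 + 0.674 = 3.250.
d_min = 3.250 × √(2/247) = 3.250 × 0.0900 = 0.292.

d_min ≈ 0.29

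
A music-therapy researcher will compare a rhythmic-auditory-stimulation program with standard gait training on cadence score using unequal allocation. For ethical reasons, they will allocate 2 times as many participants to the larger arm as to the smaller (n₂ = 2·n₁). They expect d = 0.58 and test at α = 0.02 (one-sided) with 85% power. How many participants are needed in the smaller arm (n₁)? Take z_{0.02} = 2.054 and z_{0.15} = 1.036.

With allocation ratio k = n₂/n₁ = 2, Var(x̄₁−x̄₂) = σ²(1/n₁ + 1/(k·n₁)) = σ²·(k+1)/(k·n₁).
So n₁ = (1 + 1/k)·((z_{α} + z_β)/d)² = 1.500 × (3.090/0.58)².
n₁ = 1.500 × 28.38 = 42.6.
Round up: n₁ = 43, giving n₂ = 2 × 43 = 86.

n₁ = 43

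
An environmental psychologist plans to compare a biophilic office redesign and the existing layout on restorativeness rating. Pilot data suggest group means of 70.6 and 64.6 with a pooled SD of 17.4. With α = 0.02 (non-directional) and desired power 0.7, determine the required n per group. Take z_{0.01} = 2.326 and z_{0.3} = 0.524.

n = 137 per group

Cohen's d = |M₁ − M₂| / SD_pooled = |70.6 − 64.6| / 17.4 = 6.0 / 17.4 = 0.345.
For two independent groups with equal n: n = 2·((z_{α/2} + z_β) / d)².
z_{α/2} + z_β = 2.326 + 0.524 = 2.850.
n = 2 × (2.850 / 0.345)² = 2 × 8.261² = 2 × 68.24 = 136.5.
Round up to the next whole participant.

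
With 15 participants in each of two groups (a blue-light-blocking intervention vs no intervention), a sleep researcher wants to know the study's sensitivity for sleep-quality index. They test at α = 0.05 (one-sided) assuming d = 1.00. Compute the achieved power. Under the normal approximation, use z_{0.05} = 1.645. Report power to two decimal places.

power ≈ 0.86

For two equal groups, power = Φ(d·√(n/2) − z_{α}).
d·√(n/2) = 1.00 × √(15/2) = 1.00 × 2.739 = 2.739.
z_β = 2.739 − 1.645 = 1.094.
Power = Φ(1.094) = 0.863.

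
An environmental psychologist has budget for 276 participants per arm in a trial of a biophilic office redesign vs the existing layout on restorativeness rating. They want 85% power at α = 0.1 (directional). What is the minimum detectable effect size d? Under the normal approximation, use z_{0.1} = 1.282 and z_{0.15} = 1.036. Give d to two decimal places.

For two independent groups of n = 276 each: d_min = (z_{α} + z_β)·√(2/n).
z-sum = 1.282 + 1.036 = 2.318.
d_min = 2.318 × √(2/276) = 2.318 × 0.0851 = 0.197.

d_min ≈ 0.20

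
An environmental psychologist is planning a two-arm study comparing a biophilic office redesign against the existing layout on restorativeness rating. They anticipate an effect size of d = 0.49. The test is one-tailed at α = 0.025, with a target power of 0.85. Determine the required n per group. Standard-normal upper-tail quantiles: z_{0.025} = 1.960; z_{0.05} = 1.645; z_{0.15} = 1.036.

For two independent groups with equal n: n = 2·((z_{α} + z_β) / d)².
z_{α} + z_β = 1.960 + 1.036 = 2.996.
n = 2 × (2.996 / 0.49)² = 2 × 6.114² = 2 × 37.38 = 74.8.
Round up to the next whole participant.

n = 75 per group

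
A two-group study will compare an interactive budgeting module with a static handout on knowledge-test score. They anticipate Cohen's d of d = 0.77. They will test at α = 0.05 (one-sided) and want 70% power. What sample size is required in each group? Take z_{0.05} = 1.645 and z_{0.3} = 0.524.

n = 16 per group

For two independent groups with equal n: n = 2·((z_{α} + z_β) / d)².
z_{α} + z_β = 1.645 + 0.524 = 2.169.
n = 2 × (2.169 / 0.77)² = 2 × 2.817² = 2 × 7.93 = 15.9.
Round up to the next whole participant.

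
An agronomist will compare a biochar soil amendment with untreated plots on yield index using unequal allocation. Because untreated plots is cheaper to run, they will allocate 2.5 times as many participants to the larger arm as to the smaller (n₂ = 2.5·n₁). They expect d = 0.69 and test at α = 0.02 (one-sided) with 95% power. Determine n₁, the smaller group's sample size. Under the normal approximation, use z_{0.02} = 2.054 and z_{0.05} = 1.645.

n₁ = 41

With allocation ratio k = n₂/n₁ = 2.5, Var(x̄₁−x̄₂) = σ²(1/n₁ + 1/(k·n₁)) = σ²·(k+1)/(k·n₁).
So n₁ = (1 + 1/k)·((z_{α} + z_β)/d)² = 1.400 × (3.699/0.69)².
n₁ = 1.400 × 28.74 = 40.2.
Round up: n₁ = 41, giving n₂ = ⌈2.5 × 41⌉ = ⌈102.5⌉ = 103.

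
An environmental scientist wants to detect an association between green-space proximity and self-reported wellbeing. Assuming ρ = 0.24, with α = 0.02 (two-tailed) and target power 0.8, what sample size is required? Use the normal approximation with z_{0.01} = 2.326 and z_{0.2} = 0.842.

Fisher's z: C = ½·ln((1+r)/(1−r)) = ½·ln(1.6316) = 0.2448.
n = ((z_{α/2} + z_β)/C)² + 3.
(2.326 + 0.842) / 0.2448 = 3.168 / 0.2448 = 12.941.
n = 12.941² + 3 = 167.47 + 3 = 170.5.
Round up.

n = 171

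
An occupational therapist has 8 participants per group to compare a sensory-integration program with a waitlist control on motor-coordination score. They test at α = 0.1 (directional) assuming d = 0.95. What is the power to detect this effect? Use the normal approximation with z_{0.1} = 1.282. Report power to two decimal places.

power ≈ 0.73

For two equal groups, power = Φ(d·√(n/2) − z_{α}).
d·√(n/2) = 0.95 × √(8/2) = 0.95 × 2.000 = 1.900.
z_β = 1.900 − 1.282 = 0.618.
Power = Φ(0.618) = 0.732.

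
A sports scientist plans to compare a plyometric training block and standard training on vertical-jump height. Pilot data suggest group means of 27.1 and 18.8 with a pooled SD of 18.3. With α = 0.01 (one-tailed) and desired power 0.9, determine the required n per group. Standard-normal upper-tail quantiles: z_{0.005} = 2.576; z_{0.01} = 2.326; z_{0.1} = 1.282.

Cohen's d = |M₁ − M₂| / SD_pooled = |27.1 − 18.8| / 18.3 = 8.3 / 18.3 = 0.454.
For two independent groups with equal n: n = 2·((z_{α} + z_β) / d)².
z_{α} + z_β = 2.326 + 1.282 = 3.608.
n = 2 × (3.608 / 0.454)² = 2 × 7.947² = 2 × 63.16 = 126.3.
Round up to the next whole participant.

n = 127 per group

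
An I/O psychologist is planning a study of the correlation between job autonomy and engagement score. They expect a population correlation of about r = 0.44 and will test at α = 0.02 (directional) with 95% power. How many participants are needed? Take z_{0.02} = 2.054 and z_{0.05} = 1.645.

Fisher's z: C = ½·ln((1+r)/(1−r)) = ½·ln(2.5714) = 0.4722.
n = ((z_{α} + z_β)/C)² + 3.
(2.054 + 1.645) / 0.4722 = 3.699 / 0.4722 = 7.834.
n = 7.834² + 3 = 61.36 + 3 = 64.4.
Round up.

n = 65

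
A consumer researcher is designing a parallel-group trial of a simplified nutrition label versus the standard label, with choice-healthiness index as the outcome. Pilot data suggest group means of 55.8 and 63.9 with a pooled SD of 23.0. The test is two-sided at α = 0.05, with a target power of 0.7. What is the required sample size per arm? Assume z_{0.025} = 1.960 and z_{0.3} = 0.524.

n = 100 per group

Cohen's d = |M₁ − M₂| / SD_pooled = |55.8 − 63.9| / 23.0 = 8.1 / 23.0 = 0.352.
For two independent groups with equal n: n = 2·((z_{α/2} + z_β) / d)².
z_{α/2} + z_β = 1.960 + 0.524 = 2.484.
n = 2 × (2.484 / 0.352)² = 2 × 7.057² = 2 × 49.80 = 99.6.
Round up to the next whole participant.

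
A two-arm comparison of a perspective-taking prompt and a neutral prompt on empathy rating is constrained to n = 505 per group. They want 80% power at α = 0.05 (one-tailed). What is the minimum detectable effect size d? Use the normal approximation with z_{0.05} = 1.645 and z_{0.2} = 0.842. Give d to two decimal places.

For two independent groups of n = 505 each: d_min = (z_{α} + z_β)·√(2/n).
z-sum = 1.645 + 0.842 = 2.487.
d_min = 2.487 × √(2/505) = 2.487 × 0.0629 = 0.157.

d_min ≈ 0.16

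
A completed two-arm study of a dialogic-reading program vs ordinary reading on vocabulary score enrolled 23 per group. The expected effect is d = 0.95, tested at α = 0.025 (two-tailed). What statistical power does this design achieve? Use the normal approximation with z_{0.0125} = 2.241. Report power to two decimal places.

For two equal groups, power = Φ(d·√(n/2) − z_{α/2}).
d·√(n/2) = 0.95 × √(23/2) = 0.95 × 3.391 = 3.222.
z_β = 3.222 − 2.241 = 0.981.
Power = Φ(0.981) = 0.837.

power ≈ 0.84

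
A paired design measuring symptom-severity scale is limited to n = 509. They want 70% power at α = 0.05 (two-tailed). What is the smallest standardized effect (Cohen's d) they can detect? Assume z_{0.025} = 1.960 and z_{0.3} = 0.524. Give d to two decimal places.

For a single sample (or paired design) of n = 509: d_min = (z_{α/2} + z_β)/√n.
z-sum = 1.960 + 0.524 = 2.484.
d_min = 2.484 / √509 = 2.484 / 22.561 = 0.110.

d_min ≈ 0.11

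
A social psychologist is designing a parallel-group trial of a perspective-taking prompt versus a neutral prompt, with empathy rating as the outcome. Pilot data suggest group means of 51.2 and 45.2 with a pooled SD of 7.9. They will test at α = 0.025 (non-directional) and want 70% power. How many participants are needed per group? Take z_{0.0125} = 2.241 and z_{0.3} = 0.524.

Cohen's d = |M₁ − M₂| / SD_pooled = |51.2 − 45.2| / 7.9 = 6.0 / 7.9 = 0.759.
For two independent groups with equal n: n = 2·((z_{α/2} + z_β) / d)².
z_{α/2} + z_β = 2.241 + 0.524 = 2.765.
n = 2 × (2.765 / 0.759)² = 2 × 3.643² = 2 × 13.27 = 26.5.
Round up to the next whole participant.

n = 27 per group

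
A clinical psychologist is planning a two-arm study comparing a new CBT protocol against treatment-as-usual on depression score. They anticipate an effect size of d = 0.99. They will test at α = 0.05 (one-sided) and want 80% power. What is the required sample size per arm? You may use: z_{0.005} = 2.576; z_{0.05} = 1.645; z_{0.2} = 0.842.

For two independent groups with equal n: n = 2·((z_{α} + z_β) / d)².
z_{α} + z_β = 1.645 + 0.842 = 2.487.
n = 2 × (2.487 / 0.99)² = 2 × 2.512² = 2 × 6.31 = 12.6.
Round up to the next whole participant.

n = 13 per group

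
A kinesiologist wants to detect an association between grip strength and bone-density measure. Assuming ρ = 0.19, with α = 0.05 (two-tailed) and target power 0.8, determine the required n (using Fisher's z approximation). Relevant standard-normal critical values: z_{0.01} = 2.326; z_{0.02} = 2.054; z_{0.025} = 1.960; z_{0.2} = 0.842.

n = 216

Fisher's z: C = ½·ln((1+r)/(1−r)) = ½·ln(1.4691) = 0.1923.
n = ((z_{α/2} + z_β)/C)² + 3.
(1.960 + 0.842) / 0.1923 = 2.802 / 0.1923 = 14.571.
n = 14.571² + 3 = 212.31 + 3 = 215.3.
Round up.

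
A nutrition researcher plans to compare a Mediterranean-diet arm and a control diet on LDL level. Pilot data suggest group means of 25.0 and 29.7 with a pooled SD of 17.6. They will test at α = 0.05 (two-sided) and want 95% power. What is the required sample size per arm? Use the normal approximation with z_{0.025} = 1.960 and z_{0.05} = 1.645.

Cohen's d = |M₁ − M₂| / SD_pooled = |25.0 − 29.7| / 17.6 = 4.7 / 17.6 = 0.267.
For two independent groups with equal n: n = 2·((z_{α/2} + z_β) / d)².
z_{α/2} + z_β = 1.960 + 1.645 = 3.605.
n = 2 × (3.605 / 0.267)² = 2 × 13.502² = 2 × 182.30 = 364.6.
Round up to the next whole participant.

n = 365 per group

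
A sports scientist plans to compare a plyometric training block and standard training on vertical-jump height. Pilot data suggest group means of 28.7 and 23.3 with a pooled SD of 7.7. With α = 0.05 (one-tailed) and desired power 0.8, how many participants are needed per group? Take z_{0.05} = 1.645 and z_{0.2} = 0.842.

n = 26 per group

Cohen's d = |M₁ − M₂| / SD_pooled = |28.7 − 23.3| / 7.7 = 5.4 / 7.7 = 0.701.
For two independent groups with equal n: n = 2·((z_{α} + z_β) / d)².
z_{α} + z_β = 1.645 + 0.842 = 2.487.
n = 2 × (2.487 / 0.701)² = 2 × 3.548² = 2 × 12.59 = 25.2.
Round up to the next whole participant.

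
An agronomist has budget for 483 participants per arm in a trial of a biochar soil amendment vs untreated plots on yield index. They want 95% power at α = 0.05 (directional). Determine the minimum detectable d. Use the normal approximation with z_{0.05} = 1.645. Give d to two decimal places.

d_min ≈ 0.21

For two independent groups of n = 483 each: d_min = (z_{α} + z_β)·√(2/n).
z-sum = 1.645 + 1.645 = 3.290.
d_min = 3.290 × √(2/483) = 3.290 × 0.0643 = 0.212.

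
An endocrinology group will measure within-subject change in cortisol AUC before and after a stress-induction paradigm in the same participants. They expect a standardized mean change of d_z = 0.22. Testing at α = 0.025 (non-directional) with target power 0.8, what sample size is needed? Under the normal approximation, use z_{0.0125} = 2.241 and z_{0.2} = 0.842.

For a paired (one-sample on differences) test: n = ((z_{α/2} + z_β) / d)².
z_{α/2} + z_β = 2.241 + 0.842 = 3.083.
n = (3.083 / 0.22)² = 14.014² = 196.38.
Round up.

n = 197 pairs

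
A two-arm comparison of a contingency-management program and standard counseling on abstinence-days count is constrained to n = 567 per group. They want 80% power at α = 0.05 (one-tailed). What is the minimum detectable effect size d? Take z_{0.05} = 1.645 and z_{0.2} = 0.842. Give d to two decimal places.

For two independent groups of n = 567 each: d_min = (z_{α} + z_β)·√(2/n).
z-sum = 1.645 + 0.842 = 2.487.
d_min = 2.487 × √(2/567) = 2.487 × 0.0594 = 0.148.

d_min ≈ 0.15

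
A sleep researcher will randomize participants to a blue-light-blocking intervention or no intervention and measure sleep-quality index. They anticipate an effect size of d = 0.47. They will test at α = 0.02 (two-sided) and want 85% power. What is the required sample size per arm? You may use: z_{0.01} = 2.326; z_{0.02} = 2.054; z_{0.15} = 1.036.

For two independent groups with equal n: n = 2·((z_{α/2} + z_β) / d)².
z_{α/2} + z_β = 2.326 + 1.036 = 3.362.
n = 2 × (3.362 / 0.47)² = 2 × 7.153² = 2 × 51.17 = 102.3.
Round up to the next whole participant.

n = 103 per group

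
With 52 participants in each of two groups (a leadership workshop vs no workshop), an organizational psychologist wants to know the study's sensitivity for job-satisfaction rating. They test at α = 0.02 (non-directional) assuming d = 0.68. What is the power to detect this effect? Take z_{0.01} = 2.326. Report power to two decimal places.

power ≈ 0.87

For two equal groups, power = Φ(d·√(n/2) − z_{α/2}).
d·√(n/2) = 0.68 × √(52/2) = 0.68 × 5.099 = 3.467.
z_β = 3.467 − 2.326 = 1.141.
Power = Φ(1.141) = 0.873.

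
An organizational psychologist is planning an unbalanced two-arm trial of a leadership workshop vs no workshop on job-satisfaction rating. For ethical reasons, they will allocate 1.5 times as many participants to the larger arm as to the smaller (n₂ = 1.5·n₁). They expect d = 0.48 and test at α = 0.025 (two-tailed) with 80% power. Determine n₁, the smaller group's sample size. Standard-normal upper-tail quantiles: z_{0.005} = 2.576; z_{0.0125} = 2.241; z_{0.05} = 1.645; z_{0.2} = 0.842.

n₁ = 69

With allocation ratio k = n₂/n₁ = 1.5, Var(x̄₁−x̄₂) = σ²(1/n₁ + 1/(k·n₁)) = σ²·(k+1)/(k·n₁).
So n₁ = (1 + 1/k)·((z_{α/2} + z_β)/d)² = 1.667 × (3.083/0.48)².
n₁ = 1.667 × 41.25 = 68.8.
Round up: n₁ = 69, giving n₂ = ⌈1.5 × 69⌉ = ⌈103.5⌉ = 104.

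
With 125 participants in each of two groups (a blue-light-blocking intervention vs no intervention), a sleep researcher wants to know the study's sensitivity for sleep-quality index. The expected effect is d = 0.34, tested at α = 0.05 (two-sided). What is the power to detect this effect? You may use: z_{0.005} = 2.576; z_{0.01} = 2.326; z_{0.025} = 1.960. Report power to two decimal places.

power ≈ 0.77

For two equal groups, power = Φ(d·√(n/2) − z_{α/2}).
d·√(n/2) = 0.34 × √(125/2) = 0.34 × 7.906 = 2.688.
z_β = 2.688 − 1.960 = 0.728.
Power = Φ(0.728) = 0.767.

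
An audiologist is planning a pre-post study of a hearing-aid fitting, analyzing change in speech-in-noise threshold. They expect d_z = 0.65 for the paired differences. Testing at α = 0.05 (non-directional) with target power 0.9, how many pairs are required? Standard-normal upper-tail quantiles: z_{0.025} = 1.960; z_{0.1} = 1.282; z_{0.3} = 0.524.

n = 25 pairs

For a paired (one-sample on differences) test: n = ((z_{α/2} + z_β) / d)².
z_{α/2} + z_β = 1.960 + 1.282 = 3.242.
n = (3.242 / 0.65)² = 4.988² = 24.88.
Round up.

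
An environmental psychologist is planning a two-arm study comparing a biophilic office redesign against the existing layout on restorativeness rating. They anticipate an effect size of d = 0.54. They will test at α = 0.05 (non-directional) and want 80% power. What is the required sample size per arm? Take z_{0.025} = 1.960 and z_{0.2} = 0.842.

For two independent groups with equal n: n = 2·((z_{α/2} + z_β) / d)².
z_{α/2} + z_β = 1.960 + 0.842 = 2.802.
n = 2 × (2.802 / 0.54)² = 2 × 5.189² = 2 × 26.92 = 53.8.
Round up to the next whole participant.

n = 54 per group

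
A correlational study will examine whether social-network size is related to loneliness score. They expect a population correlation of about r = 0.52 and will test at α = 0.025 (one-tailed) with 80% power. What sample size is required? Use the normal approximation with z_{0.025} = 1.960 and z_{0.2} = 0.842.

n = 27

Fisher's z: C = ½·ln((1+r)/(1−r)) = ½·ln(3.1667) = 0.5763.
n = ((z_{α} + z_β)/C)² + 3.
(1.960 + 0.842) / 0.5763 = 2.802 / 0.5763 = 4.862.
n = 4.862² + 3 = 23.64 + 3 = 26.6.
Round up.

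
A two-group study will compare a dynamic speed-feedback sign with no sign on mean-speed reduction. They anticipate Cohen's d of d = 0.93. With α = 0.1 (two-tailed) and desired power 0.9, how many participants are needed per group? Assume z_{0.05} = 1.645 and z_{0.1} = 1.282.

n = 20 per group

For two independent groups with equal n: n = 2·((z_{α/2} + z_β) / d)².
z_{α/2} + z_β = 1.645 + 1.282 = 2.927.
n = 2 × (2.927 / 0.93)² = 2 × 3.147² = 2 × 9.91 = 19.8.
Round up to the next whole participant.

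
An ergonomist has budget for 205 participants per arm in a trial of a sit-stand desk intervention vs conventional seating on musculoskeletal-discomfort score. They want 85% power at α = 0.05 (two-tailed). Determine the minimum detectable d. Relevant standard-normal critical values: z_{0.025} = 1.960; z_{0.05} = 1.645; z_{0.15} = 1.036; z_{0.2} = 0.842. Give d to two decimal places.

For two independent groups of n = 205 each: d_min = (z_{α/2} + z_β)·√(2/n).
z-sum = 1.960 + 1.036 = 2.996.
d_min = 2.996 × √(2/205) = 2.996 × 0.0988 = 0.296.

d_min ≈ 0.30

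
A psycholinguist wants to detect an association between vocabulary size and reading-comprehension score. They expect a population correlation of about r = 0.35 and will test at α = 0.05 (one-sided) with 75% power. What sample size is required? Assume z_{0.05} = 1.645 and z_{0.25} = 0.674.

Fisher's z: C = ½·ln((1+r)/(1−r)) = ½·ln(2.0769) = 0.3654.
n = ((z_{α} + z_β)/C)² + 3.
(1.645 + 0.674) / 0.3654 = 2.319 / 0.3654 = 6.346.
n = 6.346² + 3 = 40.28 + 3 = 43.3.
Round up.

n = 44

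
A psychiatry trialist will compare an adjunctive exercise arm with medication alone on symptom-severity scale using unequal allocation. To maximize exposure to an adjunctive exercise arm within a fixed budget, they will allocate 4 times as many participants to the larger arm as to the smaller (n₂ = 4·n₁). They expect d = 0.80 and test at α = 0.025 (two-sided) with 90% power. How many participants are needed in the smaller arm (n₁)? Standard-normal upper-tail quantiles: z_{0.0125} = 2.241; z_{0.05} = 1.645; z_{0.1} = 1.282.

With allocation ratio k = n₂/n₁ = 4, Var(x̄₁−x̄₂) = σ²(1/n₁ + 1/(k·n₁)) = σ²·(k+1)/(k·n₁).
So n₁ = (1 + 1/k)·((z_{α/2} + z_β)/d)² = 1.250 × (3.523/0.80)².
n₁ = 1.250 × 19.39 = 24.2.
Round up: n₁ = 25, giving n₂ = 4 × 25 = 100.

n₁ = 25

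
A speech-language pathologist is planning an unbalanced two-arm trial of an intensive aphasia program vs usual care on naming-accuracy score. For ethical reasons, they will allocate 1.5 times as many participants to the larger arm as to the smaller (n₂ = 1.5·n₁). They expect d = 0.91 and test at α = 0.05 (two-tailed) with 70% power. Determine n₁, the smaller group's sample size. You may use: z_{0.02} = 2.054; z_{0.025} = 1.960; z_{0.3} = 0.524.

n₁ = 13

With allocation ratio k = n₂/n₁ = 1.5, Var(x̄₁−x̄₂) = σ²(1/n₁ + 1/(k·n₁)) = σ²·(k+1)/(k·n₁).
So n₁ = (1 + 1/k)·((z_{α/2} + z_β)/d)² = 1.667 × (2.484/0.91)².
n₁ = 1.667 × 7.45 = 12.4.
Round up: n₁ = 13, giving n₂ = ⌈1.5 × 13⌉ = ⌈19.5⌉ = 20.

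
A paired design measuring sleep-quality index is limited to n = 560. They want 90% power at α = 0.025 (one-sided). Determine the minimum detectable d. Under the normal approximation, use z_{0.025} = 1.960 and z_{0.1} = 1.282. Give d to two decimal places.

d_min ≈ 0.14

For a single sample (or paired design) of n = 560: d_min = (z_{α} + z_β)/√n.
z-sum = 1.960 + 1.282 = 3.242.
d_min = 3.242 / √560 = 3.242 / 23.664 = 0.137.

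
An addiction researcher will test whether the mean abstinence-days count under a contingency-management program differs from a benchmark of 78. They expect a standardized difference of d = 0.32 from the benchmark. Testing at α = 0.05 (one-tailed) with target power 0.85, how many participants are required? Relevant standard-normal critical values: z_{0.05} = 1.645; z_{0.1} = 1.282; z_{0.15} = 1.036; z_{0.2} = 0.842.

For a one-sample test: n = ((z_{α} + z_β) / d)².
z_{α} + z_β = 1.645 + 1.036 = 2.681.
n = (2.681 / 0.32)² = 8.378² = 70.19.
Round up.

n = 71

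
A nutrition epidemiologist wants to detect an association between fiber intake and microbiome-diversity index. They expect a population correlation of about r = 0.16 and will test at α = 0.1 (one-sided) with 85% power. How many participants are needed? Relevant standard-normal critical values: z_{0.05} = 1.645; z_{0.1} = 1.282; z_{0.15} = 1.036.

n = 210

Fisher's z: C = ½·ln((1+r)/(1−r)) = ½·ln(1.3810) = 0.1614.
n = ((z_{α} + z_β)/C)² + 3.
(1.282 + 1.036) / 0.1614 = 2.318 / 0.1614 = 14.362.
n = 14.362² + 3 = 206.26 + 3 = 209.3.
Round up.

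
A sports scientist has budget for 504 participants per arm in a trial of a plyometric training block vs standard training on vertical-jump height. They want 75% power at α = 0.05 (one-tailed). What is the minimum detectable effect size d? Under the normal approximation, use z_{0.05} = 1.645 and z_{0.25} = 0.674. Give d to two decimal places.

For two independent groups of n = 504 each: d_min = (z_{α} + z_β)·√(2/n).
z-sum = 1.645 + 0.674 = 2.319.
d_min = 2.319 × √(2/504) = 2.319 × 0.0630 = 0.146.

d_min ≈ 0.15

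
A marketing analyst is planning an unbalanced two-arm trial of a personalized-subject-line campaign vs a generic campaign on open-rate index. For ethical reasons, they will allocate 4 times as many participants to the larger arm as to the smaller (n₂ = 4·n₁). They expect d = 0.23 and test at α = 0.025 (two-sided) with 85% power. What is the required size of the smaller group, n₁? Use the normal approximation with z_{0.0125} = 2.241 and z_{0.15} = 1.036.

With allocation ratio k = n₂/n₁ = 4, Var(x̄₁−x̄₂) = σ²(1/n₁ + 1/(k·n₁)) = σ²·(k+1)/(k·n₁).
So n₁ = (1 + 1/k)·((z_{α/2} + z_β)/d)² = 1.250 × (3.277/0.23)².
n₁ = 1.250 × 203.00 = 253.8.
Round up: n₁ = 254, giving n₂ = 4 × 254 = 1016.

n₁ = 254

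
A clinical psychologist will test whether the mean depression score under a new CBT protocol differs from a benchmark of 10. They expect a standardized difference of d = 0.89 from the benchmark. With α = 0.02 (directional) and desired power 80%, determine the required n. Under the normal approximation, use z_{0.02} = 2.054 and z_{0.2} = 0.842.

n = 11

For a one-sample test: n = ((z_{α} + z_β) / d)².
z_{α} + z_β = 2.054 + 0.842 = 2.896.
n = (2.896 / 0.89)² = 3.254² = 10.59.
Round up.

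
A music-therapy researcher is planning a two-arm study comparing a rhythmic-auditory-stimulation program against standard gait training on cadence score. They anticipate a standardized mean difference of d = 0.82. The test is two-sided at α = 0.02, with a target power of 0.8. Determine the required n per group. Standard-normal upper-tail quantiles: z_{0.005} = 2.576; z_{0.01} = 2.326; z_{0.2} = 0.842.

For two independent groups with equal n: n = 2·((z_{α/2} + z_β) / d)².
z_{α/2} + z_β = 2.326 + 0.842 = 3.168.
n = 2 × (3.168 / 0.82)² = 2 × 3.863² = 2 × 14.93 = 29.9.
Round up to the next whole participant.

n = 30 per group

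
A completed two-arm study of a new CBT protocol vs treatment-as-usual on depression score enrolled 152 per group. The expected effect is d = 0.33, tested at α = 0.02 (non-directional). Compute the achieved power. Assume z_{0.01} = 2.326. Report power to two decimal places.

For two equal groups, power = Φ(d·√(n/2) − z_{α/2}).
d·√(n/2) = 0.33 × √(152/2) = 0.33 × 8.718 = 2.877.
z_β = 2.877 − 2.326 = 0.551.
Power = Φ(0.551) = 0.709.

power ≈ 0.71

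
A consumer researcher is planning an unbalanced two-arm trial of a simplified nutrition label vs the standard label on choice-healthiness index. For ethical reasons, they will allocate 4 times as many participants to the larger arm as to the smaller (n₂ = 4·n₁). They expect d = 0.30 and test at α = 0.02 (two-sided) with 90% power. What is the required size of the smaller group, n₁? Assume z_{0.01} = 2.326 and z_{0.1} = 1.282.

n₁ = 181

With allocation ratio k = n₂/n₁ = 4, Var(x̄₁−x̄₂) = σ²(1/n₁ + 1/(k·n₁)) = σ²·(k+1)/(k·n₁).
So n₁ = (1 + 1/k)·((z_{α/2} + z_β)/d)² = 1.250 × (3.608/0.30)².
n₁ = 1.250 × 144.64 = 180.8.
Round up: n₁ = 181, giving n₂ = 4 × 181 = 724.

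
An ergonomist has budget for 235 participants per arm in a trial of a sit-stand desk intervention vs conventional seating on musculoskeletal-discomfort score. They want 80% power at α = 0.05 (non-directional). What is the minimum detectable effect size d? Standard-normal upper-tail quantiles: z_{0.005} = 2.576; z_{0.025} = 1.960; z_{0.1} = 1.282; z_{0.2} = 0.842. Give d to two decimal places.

d_min ≈ 0.26

For two independent groups of n = 235 each: d_min = (z_{α/2} + z_β)·√(2/n).
z-sum = 1.960 + 0.842 = 2.802.
d_min = 2.802 × √(2/235) = 2.802 × 0.0923 = 0.258.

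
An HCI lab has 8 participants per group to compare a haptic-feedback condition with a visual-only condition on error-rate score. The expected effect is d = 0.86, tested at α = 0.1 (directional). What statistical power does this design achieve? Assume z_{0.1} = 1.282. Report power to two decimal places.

power ≈ 0.67

For two equal groups, power = Φ(d·√(n/2) − z_{α}).
d·√(n/2) = 0.86 × √(8/2) = 0.86 × 2.000 = 1.720.
z_β = 1.720 − 1.282 = 0.438.
Power = Φ(0.438) = 0.669.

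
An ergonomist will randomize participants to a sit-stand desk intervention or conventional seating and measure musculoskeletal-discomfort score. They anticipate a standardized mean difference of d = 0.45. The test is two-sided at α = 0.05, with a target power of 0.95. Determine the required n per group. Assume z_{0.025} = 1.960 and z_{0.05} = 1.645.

n = 129 per group

For two independent groups with equal n: n = 2·((z_{α/2} + z_β) / d)².
z_{α/2} + z_β = 1.960 + 1.645 = 3.605.
n = 2 × (3.605 / 0.45)² = 2 × 8.011² = 2 × 64.18 = 128.4.
Round up to the next whole participant.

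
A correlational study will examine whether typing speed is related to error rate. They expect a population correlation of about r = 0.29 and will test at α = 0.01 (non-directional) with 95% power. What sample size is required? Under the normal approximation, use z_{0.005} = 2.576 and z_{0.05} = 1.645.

n = 203

Fisher's z: C = ½·ln((1+r)/(1−r)) = ½·ln(1.8169) = 0.2986.
n = ((z_{α/2} + z_β)/C)² + 3.
(2.576 + 1.645) / 0.2986 = 4.221 / 0.2986 = 14.136.
n = 14.136² + 3 = 199.83 + 3 = 202.8.
Round up.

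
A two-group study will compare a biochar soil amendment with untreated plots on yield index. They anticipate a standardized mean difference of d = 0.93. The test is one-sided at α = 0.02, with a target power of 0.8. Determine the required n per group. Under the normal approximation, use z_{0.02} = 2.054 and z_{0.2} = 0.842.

For two independent groups with equal n: n = 2·((z_{α} + z_β) / d)².
z_{α} + z_β = 2.054 + 0.842 = 2.896.
n = 2 × (2.896 / 0.93)² = 2 × 3.114² = 2 × 9.70 = 19.4.
Round up to the next whole participant.

n = 20 per group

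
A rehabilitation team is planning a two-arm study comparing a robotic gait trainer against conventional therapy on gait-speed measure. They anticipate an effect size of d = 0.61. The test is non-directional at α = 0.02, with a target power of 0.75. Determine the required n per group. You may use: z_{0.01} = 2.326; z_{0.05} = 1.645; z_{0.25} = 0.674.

n = 49 per group

For two independent groups with equal n: n = 2·((z_{α/2} + z_β) / d)².
z_{α/2} + z_β = 2.326 + 0.674 = 3.000.
n = 2 × (3.000 / 0.61)² = 2 × 4.918² = 2 × 24.19 = 48.4.
Round up to the next whole participant.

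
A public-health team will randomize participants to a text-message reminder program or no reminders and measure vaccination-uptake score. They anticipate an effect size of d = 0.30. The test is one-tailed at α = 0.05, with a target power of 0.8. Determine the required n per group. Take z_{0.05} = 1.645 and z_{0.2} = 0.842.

n = 138 per group

For two independent groups with equal n: n = 2·((z_{α} + z_β) / d)².
z_{α} + z_β = 1.645 + 0.842 = 2.487.
n = 2 × (2.487 / 0.30)² = 2 × 8.290² = 2 × 68.72 = 137.4.
Round up to the next whole participant.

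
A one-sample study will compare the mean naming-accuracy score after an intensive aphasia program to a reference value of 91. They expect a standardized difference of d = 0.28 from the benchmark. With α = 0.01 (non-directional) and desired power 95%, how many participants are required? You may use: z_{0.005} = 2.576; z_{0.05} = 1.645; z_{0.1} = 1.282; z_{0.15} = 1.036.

n = 228

For a one-sample test: n = ((z_{α/2} + z_β) / d)².
z_{α/2} + z_β = 2.576 + 1.645 = 4.221.
n = (4.221 / 0.28)² = 15.075² = 227.26.
Round up.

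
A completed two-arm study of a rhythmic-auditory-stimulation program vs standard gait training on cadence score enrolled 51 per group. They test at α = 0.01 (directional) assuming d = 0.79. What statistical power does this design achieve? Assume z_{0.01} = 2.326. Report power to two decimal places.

For two equal groups, power = Φ(d·√(n/2) − z_{α}).
d·√(n/2) = 0.79 × √(51/2) = 0.79 × 5.050 = 3.989.
z_β = 3.989 − 2.326 = 1.663.
Power = Φ(1.663) = 0.952.

power ≈ 0.95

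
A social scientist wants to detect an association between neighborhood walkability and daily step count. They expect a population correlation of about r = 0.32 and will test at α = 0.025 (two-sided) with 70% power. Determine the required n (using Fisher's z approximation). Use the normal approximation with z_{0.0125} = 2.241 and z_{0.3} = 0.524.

n = 73

Fisher's z: C = ½·ln((1+r)/(1−r)) = ½·ln(1.9412) = 0.3316.
n = ((z_{α/2} + z_β)/C)² + 3.
(2.241 + 0.524) / 0.3316 = 2.765 / 0.3316 = 8.338.
n = 8.338² + 3 = 69.53 + 3 = 72.5.
Round up.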